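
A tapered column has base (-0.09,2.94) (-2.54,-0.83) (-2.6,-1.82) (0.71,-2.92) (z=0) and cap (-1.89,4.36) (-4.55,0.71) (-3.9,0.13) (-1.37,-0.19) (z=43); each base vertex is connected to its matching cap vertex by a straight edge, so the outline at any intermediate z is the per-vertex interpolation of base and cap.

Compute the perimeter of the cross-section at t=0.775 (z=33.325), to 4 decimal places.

Perimeter at t=0.775: 12.9730

Cross-section at t=0.775: each vertex is (1-t)·p0[i] + t·p1[i].
  v1: (1-0.775)·(-0.09,2.94) + 0.775·(-1.89,4.36) = (-1.4850,4.0405)
  v2: (1-0.775)·(-2.54,-0.83) + 0.775·(-4.55,0.71) = (-4.0977,0.3635)
  v3: (1-0.775)·(-2.6,-1.82) + 0.775·(-3.9,0.13) = (-3.6075,-0.3087)
  v4: (1-0.775)·(0.71,-2.92) + 0.775·(-1.37,-0.19) = (-0.9020,-0.8042)
Perimeter = Σ |v_{i+1} − v_i|:
  edge 1→2: √(-2.6127² + -3.6770²) = 4.5107 (running 4.5107)
  edge 2→3: √(0.4902² + -0.6723²) = 0.8320 (running 5.3428)
  edge 3→4: √(2.7055² + -0.4955²) = 2.7505 (running 8.0933)
  edge 4→1: √(-0.5830² + 4.8448²) = 4.8797 (running 12.9730)
Perimeter = 12.9730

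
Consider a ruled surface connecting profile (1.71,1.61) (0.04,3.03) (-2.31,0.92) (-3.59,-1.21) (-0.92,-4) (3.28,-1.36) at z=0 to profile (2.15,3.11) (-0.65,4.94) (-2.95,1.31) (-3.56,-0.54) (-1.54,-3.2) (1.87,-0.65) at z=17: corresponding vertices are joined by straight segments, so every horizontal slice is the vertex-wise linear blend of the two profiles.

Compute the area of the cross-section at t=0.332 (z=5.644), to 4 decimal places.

Cross-section at t=0.332: each vertex is (1-t)·p0[i] + t·p1[i].
  v1: (1-0.332)·(1.71,1.61) + 0.332·(2.15,3.11) = (1.8561,2.1080)
  v2: (1-0.332)·(0.04,3.03) + 0.332·(-0.65,4.94) = (-0.1891,3.6641)
  v3: (1-0.332)·(-2.31,0.92) + 0.332·(-2.95,1.31) = (-2.5225,1.0495)
  v4: (1-0.332)·(-3.59,-1.21) + 0.332·(-3.56,-0.54) = (-3.5800,-0.9876)
  v5: (1-0.332)·(-0.92,-4) + 0.332·(-1.54,-3.2) = (-1.1258,-3.7344)
  v6: (1-0.332)·(3.28,-1.36) + 0.332·(1.87,-0.65) = (2.8119,-1.1243)
Shoelace sum Σ(x_i·y_{i+1} − x_{i+1}·y_i):
  i=1: 1.8561·3.6641 − -0.1891·2.1080 = +7.1995 (running +7.1995)
  i=2: -0.1891·1.0495 − -2.5225·3.6641 = +9.0442 (running +16.2437)
  i=3: -2.5225·-0.9876 − -3.5800·1.0495 = +6.2483 (running +22.4920)
  i=4: -3.5800·-3.7344 − -1.1258·-0.9876 = +12.2575 (running +34.7495)
  i=5: -1.1258·-1.1243 − 2.8119·-3.7344 = +11.7664 (running +46.5159)
  i=6: 2.8119·2.1080 − 1.8561·-1.1243 = +8.0142 (running +54.5301)
Area = |Σ|/2 = |54.5301|/2 = 27.2651

Area at t=0.332: 27.2651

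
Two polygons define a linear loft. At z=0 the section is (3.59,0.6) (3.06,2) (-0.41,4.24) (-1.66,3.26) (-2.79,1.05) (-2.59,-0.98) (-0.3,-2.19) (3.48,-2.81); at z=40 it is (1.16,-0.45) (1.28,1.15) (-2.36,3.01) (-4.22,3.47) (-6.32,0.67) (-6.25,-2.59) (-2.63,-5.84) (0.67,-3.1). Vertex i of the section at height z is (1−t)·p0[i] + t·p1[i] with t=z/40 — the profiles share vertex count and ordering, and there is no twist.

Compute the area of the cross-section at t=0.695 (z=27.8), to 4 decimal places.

Area at t=0.695: 43.0812

Cross-section at t=0.695: each vertex is (1-t)·p0[i] + t·p1[i].
  v1: (1-0.695)·(3.59,0.6) + 0.695·(1.16,-0.45) = (1.9011,-0.1297)
  v2: (1-0.695)·(3.06,2) + 0.695·(1.28,1.15) = (1.8229,1.4093)
  v3: (1-0.695)·(-0.41,4.24) + 0.695·(-2.36,3.01) = (-1.7652,3.3852)
  v4: (1-0.695)·(-1.66,3.26) + 0.695·(-4.22,3.47) = (-3.4392,3.4059)
  v5: (1-0.695)·(-2.79,1.05) + 0.695·(-6.32,0.67) = (-5.2434,0.7859)
  v6: (1-0.695)·(-2.59,-0.98) + 0.695·(-6.25,-2.59) = (-5.1337,-2.0989)
  v7: (1-0.695)·(-0.3,-2.19) + 0.695·(-2.63,-5.84) = (-1.9193,-4.7268)
  v8: (1-0.695)·(3.48,-2.81) + 0.695·(0.67,-3.1) = (1.5271,-3.0116)
Shoelace sum Σ(x_i·y_{i+1} − x_{i+1}·y_i):
  i=1: 1.9011·1.4093 − 1.8229·-0.1297 = +2.9157 (running +2.9157)
  i=2: 1.8229·3.3852 − -1.7652·1.4093 = +8.6585 (running +11.5742)
  i=3: -1.7652·3.4059 − -3.4392·3.3852 = +5.6299 (running +17.2040)
  i=4: -3.4392·0.7859 − -5.2434·3.4059 = +15.1557 (running +32.3598)
  i=5: -5.2434·-2.0989 − -5.1337·0.7859 = +15.0401 (running +47.3999)
  i=6: -5.1337·-4.7268 − -1.9193·-2.0989 = +20.2371 (running +67.6370)
  i=7: -1.9193·-3.0116 − 1.5271·-4.7268 = +12.9982 (running +80.6352)
  i=8: 1.5271·-0.1297 − 1.9011·-3.0116 = +5.5273 (running +86.1624)
Area = |Σ|/2 = |86.1624|/2 = 43.0812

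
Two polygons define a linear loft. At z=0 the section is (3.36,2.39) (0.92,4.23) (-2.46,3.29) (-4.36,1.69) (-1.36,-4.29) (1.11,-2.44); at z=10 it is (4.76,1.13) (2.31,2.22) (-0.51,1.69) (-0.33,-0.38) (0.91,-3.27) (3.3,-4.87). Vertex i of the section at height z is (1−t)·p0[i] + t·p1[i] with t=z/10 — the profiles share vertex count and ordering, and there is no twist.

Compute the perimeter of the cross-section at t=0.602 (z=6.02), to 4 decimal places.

Cross-section at t=0.602: each vertex is (1-t)·p0[i] + t·p1[i].
  v1: (1-0.602)·(3.36,2.39) + 0.602·(4.76,1.13) = (4.2028,1.6315)
  v2: (1-0.602)·(0.92,4.23) + 0.602·(2.31,2.22) = (1.7568,3.0200)
  v3: (1-0.602)·(-2.46,3.29) + 0.602·(-0.51,1.69) = (-1.2861,2.3268)
  v4: (1-0.602)·(-4.36,1.69) + 0.602·(-0.33,-0.38) = (-1.9339,0.4439)
  v5: (1-0.602)·(-1.36,-4.29) + 0.602·(0.91,-3.27) = (0.0065,-3.6760)
  v6: (1-0.602)·(1.11,-2.44) + 0.602·(3.3,-4.87) = (2.4284,-3.9029)
Perimeter = Σ |v_{i+1} − v_i|:
  edge 1→2: √(-2.4460² + 1.3885²) = 2.8126 (running 2.8126)
  edge 2→3: √(-3.0429² + -0.6932²) = 3.1208 (running 5.9335)
  edge 3→4: √(-0.6478² + -1.8829²) = 1.9913 (running 7.9247)
  edge 4→5: √(1.9405² + -4.1198²) = 4.5539 (running 12.4787)
  edge 5→6: √(2.4218² + -0.2269²) = 2.4324 (running 14.9111)
  edge 6→1: √(1.7744² + 5.5343²) = 5.8118 (running 20.7230)
Perimeter = 20.7230

Perimeter at t=0.602: 20.7230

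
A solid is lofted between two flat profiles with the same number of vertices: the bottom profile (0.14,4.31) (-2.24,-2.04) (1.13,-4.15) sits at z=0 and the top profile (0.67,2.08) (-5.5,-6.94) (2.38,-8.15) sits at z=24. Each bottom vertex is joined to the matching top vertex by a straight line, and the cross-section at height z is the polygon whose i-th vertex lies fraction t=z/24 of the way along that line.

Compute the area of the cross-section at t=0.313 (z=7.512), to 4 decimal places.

Area at t=0.313: 20.4398

Cross-section at t=0.313: each vertex is (1-t)·p0[i] + t·p1[i].
  v1: (1-0.313)·(0.14,4.31) + 0.313·(0.67,2.08) = (0.3059,3.6120)
  v2: (1-0.313)·(-2.24,-2.04) + 0.313·(-5.5,-6.94) = (-3.2604,-3.5737)
  v3: (1-0.313)·(1.13,-4.15) + 0.313·(2.38,-8.15) = (1.5212,-5.4020)
Shoelace sum Σ(x_i·y_{i+1} − x_{i+1}·y_i):
  i=1: 0.3059·-3.5737 − -3.2604·3.6120 = +10.6834 (running +10.6834)
  i=2: -3.2604·-5.4020 − 1.5212·-3.5737 = +23.0491 (running +33.7324)
  i=3: 1.5212·3.6120 − 0.3059·-5.4020 = +7.1472 (running +40.8796)
Area = |Σ|/2 = |40.8796|/2 = 20.4398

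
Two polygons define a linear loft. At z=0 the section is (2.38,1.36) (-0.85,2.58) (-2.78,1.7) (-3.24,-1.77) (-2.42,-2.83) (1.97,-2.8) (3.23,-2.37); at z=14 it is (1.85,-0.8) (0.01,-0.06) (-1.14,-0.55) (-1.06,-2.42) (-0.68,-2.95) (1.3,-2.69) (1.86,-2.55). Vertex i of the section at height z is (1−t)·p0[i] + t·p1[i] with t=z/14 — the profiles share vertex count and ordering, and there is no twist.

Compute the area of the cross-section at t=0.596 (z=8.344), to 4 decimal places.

Area at t=0.596: 13.6823

Cross-section at t=0.596: each vertex is (1-t)·p0[i] + t·p1[i].
  v1: (1-0.596)·(2.38,1.36) + 0.596·(1.85,-0.8) = (2.0641,0.0726)
  v2: (1-0.596)·(-0.85,2.58) + 0.596·(0.01,-0.06) = (-0.3374,1.0066)
  v3: (1-0.596)·(-2.78,1.7) + 0.596·(-1.14,-0.55) = (-1.8026,0.3590)
  v4: (1-0.596)·(-3.24,-1.77) + 0.596·(-1.06,-2.42) = (-1.9407,-2.1574)
  v5: (1-0.596)·(-2.42,-2.83) + 0.596·(-0.68,-2.95) = (-1.3830,-2.9015)
  v6: (1-0.596)·(1.97,-2.8) + 0.596·(1.3,-2.69) = (1.5707,-2.7344)
  v7: (1-0.596)·(3.23,-2.37) + 0.596·(1.86,-2.55) = (2.4135,-2.4773)
Shoelace sum Σ(x_i·y_{i+1} − x_{i+1}·y_i):
  i=1: 2.0641·1.0066 − -0.3374·0.0726 = +2.1022 (running +2.1022)
  i=2: -0.3374·0.3590 − -1.8026·1.0066 = +1.6932 (running +3.7954)
  i=3: -1.8026·-2.1574 − -1.9407·0.3590 = +4.5856 (running +8.3810)
  i=4: -1.9407·-2.9015 − -1.3830·-2.1574 = +2.6474 (running +11.0284)
  i=5: -1.3830·-2.7344 − 1.5707·-2.9015 = +8.3390 (running +19.3674)
  i=6: 1.5707·-2.4773 − 2.4135·-2.7344 = +2.7085 (running +22.0759)
  i=7: 2.4135·0.0726 − 2.0641·-2.4773 = +5.2887 (running +27.3646)
Area = |Σ|/2 = |27.3646|/2 = 13.6823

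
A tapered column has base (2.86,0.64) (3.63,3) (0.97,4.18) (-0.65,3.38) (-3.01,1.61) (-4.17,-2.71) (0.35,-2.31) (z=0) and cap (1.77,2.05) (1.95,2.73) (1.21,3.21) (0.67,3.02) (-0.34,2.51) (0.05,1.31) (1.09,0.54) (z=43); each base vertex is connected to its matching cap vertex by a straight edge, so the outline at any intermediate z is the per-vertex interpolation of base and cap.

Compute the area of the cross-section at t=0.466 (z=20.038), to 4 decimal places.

Area at t=0.466: 15.8416

Cross-section at t=0.466: each vertex is (1-t)·p0[i] + t·p1[i].
  v1: (1-0.466)·(2.86,0.64) + 0.466·(1.77,2.05) = (2.3521,1.2971)
  v2: (1-0.466)·(3.63,3) + 0.466·(1.95,2.73) = (2.8471,2.8742)
  v3: (1-0.466)·(0.97,4.18) + 0.466·(1.21,3.21) = (1.0818,3.7280)
  v4: (1-0.466)·(-0.65,3.38) + 0.466·(0.67,3.02) = (-0.0349,3.2122)
  v5: (1-0.466)·(-3.01,1.61) + 0.466·(-0.34,2.51) = (-1.7658,2.0294)
  v6: (1-0.466)·(-4.17,-2.71) + 0.466·(0.05,1.31) = (-2.2035,-0.8367)
  v7: (1-0.466)·(0.35,-2.31) + 0.466·(1.09,0.54) = (0.6948,-0.9819)
Shoelace sum Σ(x_i·y_{i+1} − x_{i+1}·y_i):
  i=1: 2.3521·2.8742 − 2.8471·1.2971 = +3.0674 (running +3.0674)
  i=2: 2.8471·3.7280 − 1.0818·2.8742 = +7.5046 (running +10.5720)
  i=3: 1.0818·3.2122 − -0.0349·3.7280 = +3.6052 (running +14.1771)
  i=4: -0.0349·2.0294 − -1.7658·3.2122 = +5.6013 (running +19.7784)
  i=5: -1.7658·-0.8367 − -2.2035·2.0294 = +5.9491 (running +25.7276)
  i=6: -2.2035·-0.9819 − 0.6948·-0.8367 = +2.7450 (running +28.4725)
  i=7: 0.6948·1.2971 − 2.3521·-0.9819 = +3.2107 (running +31.6833)
Area = |Σ|/2 = |31.6833|/2 = 15.8416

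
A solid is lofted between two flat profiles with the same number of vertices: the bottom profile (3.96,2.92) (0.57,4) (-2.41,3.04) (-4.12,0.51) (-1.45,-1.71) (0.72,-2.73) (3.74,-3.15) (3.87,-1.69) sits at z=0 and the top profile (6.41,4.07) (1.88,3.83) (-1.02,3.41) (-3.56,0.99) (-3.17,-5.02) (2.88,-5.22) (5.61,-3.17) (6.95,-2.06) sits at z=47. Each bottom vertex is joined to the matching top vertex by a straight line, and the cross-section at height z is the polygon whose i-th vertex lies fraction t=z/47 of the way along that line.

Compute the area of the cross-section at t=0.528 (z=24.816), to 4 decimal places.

Cross-section at t=0.528: each vertex is (1-t)·p0[i] + t·p1[i].
  v1: (1-0.528)·(3.96,2.92) + 0.528·(6.41,4.07) = (5.2536,3.5272)
  v2: (1-0.528)·(0.57,4) + 0.528·(1.88,3.83) = (1.2617,3.9102)
  v3: (1-0.528)·(-2.41,3.04) + 0.528·(-1.02,3.41) = (-1.6761,3.2354)
  v4: (1-0.528)·(-4.12,0.51) + 0.528·(-3.56,0.99) = (-3.8243,0.7634)
  v5: (1-0.528)·(-1.45,-1.71) + 0.528·(-3.17,-5.02) = (-2.3582,-3.4577)
  v6: (1-0.528)·(0.72,-2.73) + 0.528·(2.88,-5.22) = (1.8605,-4.0447)
  v7: (1-0.528)·(3.74,-3.15) + 0.528·(5.61,-3.17) = (4.7274,-3.1606)
  v8: (1-0.528)·(3.87,-1.69) + 0.528·(6.95,-2.06) = (5.4962,-1.8854)
Shoelace sum Σ(x_i·y_{i+1} − x_{i+1}·y_i):
  i=1: 5.2536·3.9102 − 1.2617·3.5272 = +16.0926 (running +16.0926)
  i=2: 1.2617·3.2354 − -1.6761·3.9102 = +10.6359 (running +26.7285)
  i=3: -1.6761·0.7634 − -3.8243·3.2354 = +11.0935 (running +37.8220)
  i=4: -3.8243·-3.4577 − -2.3582·0.7634 = +15.0236 (running +52.8456)
  i=5: -2.3582·-4.0447 − 1.8605·-3.4577 = +15.9710 (running +68.8166)
  i=6: 1.8605·-3.1606 − 4.7274·-4.0447 = +13.2407 (running +82.0573)
  i=7: 4.7274·-1.8854 − 5.4962·-3.1606 = +8.4584 (running +90.5157)
  i=8: 5.4962·3.5272 − 5.2536·-1.8854 = +29.2913 (running +119.8070)
Area = |Σ|/2 = |119.8070|/2 = 59.9035

Area at t=0.528: 59.9035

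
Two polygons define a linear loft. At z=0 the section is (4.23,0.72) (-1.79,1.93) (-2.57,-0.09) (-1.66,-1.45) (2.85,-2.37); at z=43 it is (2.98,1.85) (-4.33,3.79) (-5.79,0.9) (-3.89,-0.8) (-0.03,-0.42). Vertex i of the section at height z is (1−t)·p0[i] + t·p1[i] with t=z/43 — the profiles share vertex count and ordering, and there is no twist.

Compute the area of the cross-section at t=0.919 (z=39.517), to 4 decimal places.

Cross-section at t=0.919: each vertex is (1-t)·p0[i] + t·p1[i].
  v1: (1-0.919)·(4.23,0.72) + 0.919·(2.98,1.85) = (3.0812,1.7585)
  v2: (1-0.919)·(-1.79,1.93) + 0.919·(-4.33,3.79) = (-4.1243,3.6393)
  v3: (1-0.919)·(-2.57,-0.09) + 0.919·(-5.79,0.9) = (-5.5292,0.8198)
  v4: (1-0.919)·(-1.66,-1.45) + 0.919·(-3.89,-0.8) = (-3.7094,-0.8527)
  v5: (1-0.919)·(2.85,-2.37) + 0.919·(-0.03,-0.42) = (0.2033,-0.5779)
Shoelace sum Σ(x_i·y_{i+1} − x_{i+1}·y_i):
  i=1: 3.0812·3.6393 − -4.1243·1.7585 = +18.4661 (running +18.4661)
  i=2: -4.1243·0.8198 − -5.5292·3.6393 = +16.7415 (running +35.2076)
  i=3: -5.5292·-0.8527 − -3.7094·0.8198 = +7.7554 (running +42.9630)
  i=4: -3.7094·-0.5779 − 0.2033·-0.8527 = +2.3172 (running +45.2802)
  i=5: 0.2033·1.7585 − 3.0812·-0.5779 = +2.1383 (running +47.4184)
Area = |Σ|/2 = |47.4184|/2 = 23.7092

Area at t=0.919: 23.7092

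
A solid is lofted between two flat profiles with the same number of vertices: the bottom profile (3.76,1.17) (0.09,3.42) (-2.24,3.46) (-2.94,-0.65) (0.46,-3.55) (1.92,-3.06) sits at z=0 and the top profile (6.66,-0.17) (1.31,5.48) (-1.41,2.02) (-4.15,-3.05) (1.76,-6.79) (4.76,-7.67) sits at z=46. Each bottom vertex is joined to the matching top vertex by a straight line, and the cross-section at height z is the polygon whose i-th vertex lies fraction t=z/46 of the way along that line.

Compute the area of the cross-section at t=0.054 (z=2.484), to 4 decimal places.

Area at t=0.054: 33.3135

Cross-section at t=0.054: each vertex is (1-t)·p0[i] + t·p1[i].
  v1: (1-0.054)·(3.76,1.17) + 0.054·(6.66,-0.17) = (3.9166,1.0976)
  v2: (1-0.054)·(0.09,3.42) + 0.054·(1.31,5.48) = (0.1559,3.5312)
  v3: (1-0.054)·(-2.24,3.46) + 0.054·(-1.41,2.02) = (-2.1952,3.3822)
  v4: (1-0.054)·(-2.94,-0.65) + 0.054·(-4.15,-3.05) = (-3.0053,-0.7796)
  v5: (1-0.054)·(0.46,-3.55) + 0.054·(1.76,-6.79) = (0.5302,-3.7250)
  v6: (1-0.054)·(1.92,-3.06) + 0.054·(4.76,-7.67) = (2.0734,-3.3089)
Shoelace sum Σ(x_i·y_{i+1} − x_{i+1}·y_i):
  i=1: 3.9166·3.5312 − 0.1559·1.0976 = +13.6594 (running +13.6594)
  i=2: 0.1559·3.3822 − -2.1952·3.5312 = +8.2789 (running +21.9383)
  i=3: -2.1952·-0.7796 − -3.0053·3.3822 = +11.8761 (running +33.8144)
  i=4: -3.0053·-3.7250 − 0.5302·-0.7796 = +11.6081 (running +45.4225)
  i=5: 0.5302·-3.3089 − 2.0734·-3.7250 = +5.9688 (running +51.3913)
  i=6: 2.0734·1.0976 − 3.9166·-3.3089 = +15.2356 (running +66.6269)
Area = |Σ|/2 = |66.6269|/2 = 33.3135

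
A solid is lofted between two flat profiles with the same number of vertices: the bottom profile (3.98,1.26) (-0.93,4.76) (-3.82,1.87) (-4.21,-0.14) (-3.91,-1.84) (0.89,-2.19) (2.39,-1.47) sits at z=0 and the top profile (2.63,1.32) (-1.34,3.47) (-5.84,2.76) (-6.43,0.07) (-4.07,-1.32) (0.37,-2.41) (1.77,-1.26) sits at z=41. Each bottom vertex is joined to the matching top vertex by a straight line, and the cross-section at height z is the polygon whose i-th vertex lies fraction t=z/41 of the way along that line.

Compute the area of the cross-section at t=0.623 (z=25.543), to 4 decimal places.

Area at t=0.623: 37.0605

Cross-section at t=0.623: each vertex is (1-t)·p0[i] + t·p1[i].
  v1: (1-0.623)·(3.98,1.26) + 0.623·(2.63,1.32) = (3.1389,1.2974)
  v2: (1-0.623)·(-0.93,4.76) + 0.623·(-1.34,3.47) = (-1.1854,3.9563)
  v3: (1-0.623)·(-3.82,1.87) + 0.623·(-5.84,2.76) = (-5.0785,2.4245)
  v4: (1-0.623)·(-4.21,-0.14) + 0.623·(-6.43,0.07) = (-5.5931,-0.0092)
  v5: (1-0.623)·(-3.91,-1.84) + 0.623·(-4.07,-1.32) = (-4.0097,-1.5160)
  v6: (1-0.623)·(0.89,-2.19) + 0.623·(0.37,-2.41) = (0.5660,-2.3271)
  v7: (1-0.623)·(2.39,-1.47) + 0.623·(1.77,-1.26) = (2.0037,-1.3392)
Shoelace sum Σ(x_i·y_{i+1} − x_{i+1}·y_i):
  i=1: 3.1389·3.9563 − -1.1854·1.2974 = +13.9567 (running +13.9567)
  i=2: -1.1854·2.4245 − -5.0785·3.9563 = +17.2180 (running +31.1747)
  i=3: -5.0785·-0.0092 − -5.5931·2.4245 = +13.6068 (running +44.7815)
  i=4: -5.5931·-1.5160 − -4.0097·-0.0092 = +8.4425 (running +53.2240)
  i=5: -4.0097·-2.3271 − 0.5660·-1.5160 = +10.1889 (running +63.4129)
  i=6: 0.5660·-1.3392 − 2.0037·-2.3271 = +3.9048 (running +67.3177)
  i=7: 2.0037·1.2974 − 3.1389·-1.3392 = +6.8032 (running +74.1209)
Area = |Σ|/2 = |74.1209|/2 = 37.0605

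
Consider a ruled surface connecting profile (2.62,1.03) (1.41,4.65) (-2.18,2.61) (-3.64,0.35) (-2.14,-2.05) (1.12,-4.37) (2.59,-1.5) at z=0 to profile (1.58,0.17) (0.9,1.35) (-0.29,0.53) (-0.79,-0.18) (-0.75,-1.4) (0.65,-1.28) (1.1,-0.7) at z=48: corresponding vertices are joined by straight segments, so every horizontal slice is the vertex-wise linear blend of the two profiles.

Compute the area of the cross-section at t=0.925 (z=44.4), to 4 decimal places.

Area at t=0.925: 5.4925

Cross-section at t=0.925: each vertex is (1-t)·p0[i] + t·p1[i].
  v1: (1-0.925)·(2.62,1.03) + 0.925·(1.58,0.17) = (1.6580,0.2345)
  v2: (1-0.925)·(1.41,4.65) + 0.925·(0.9,1.35) = (0.9382,1.5975)
  v3: (1-0.925)·(-2.18,2.61) + 0.925·(-0.29,0.53) = (-0.4317,0.6860)
  v4: (1-0.925)·(-3.64,0.35) + 0.925·(-0.79,-0.18) = (-1.0037,-0.1403)
  v5: (1-0.925)·(-2.14,-2.05) + 0.925·(-0.75,-1.4) = (-0.8542,-1.4487)
  v6: (1-0.925)·(1.12,-4.37) + 0.925·(0.65,-1.28) = (0.6853,-1.5117)
  v7: (1-0.925)·(2.59,-1.5) + 0.925·(1.1,-0.7) = (1.2117,-0.7600)
Shoelace sum Σ(x_i·y_{i+1} − x_{i+1}·y_i):
  i=1: 1.6580·1.5975 − 0.9382·0.2345 = +2.4286 (running +2.4286)
  i=2: 0.9382·0.6860 − -0.4317·1.5975 = +1.3334 (running +3.7620)
  i=3: -0.4317·-0.1403 − -1.0037·0.6860 = +0.7491 (running +4.5111)
  i=4: -1.0037·-1.4487 − -0.8542·-0.1403 = +1.3344 (running +5.8455)
  i=5: -0.8542·-1.5117 − 0.6853·-1.4487 = +2.2842 (running +8.1297)
  i=6: 0.6853·-0.7600 − 1.2117·-1.5117 = +1.3111 (running +9.4407)
  i=7: 1.2117·0.2345 − 1.6580·-0.7600 = +1.5442 (running +10.9850)
Area = |Σ|/2 = |10.9850|/2 = 5.4925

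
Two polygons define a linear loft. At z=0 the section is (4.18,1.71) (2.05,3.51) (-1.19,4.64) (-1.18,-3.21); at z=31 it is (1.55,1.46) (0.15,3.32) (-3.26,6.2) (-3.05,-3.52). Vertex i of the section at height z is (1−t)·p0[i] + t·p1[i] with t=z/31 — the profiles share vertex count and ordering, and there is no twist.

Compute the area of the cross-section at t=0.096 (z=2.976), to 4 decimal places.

Area at t=0.096: 22.9013

Cross-section at t=0.096: each vertex is (1-t)·p0[i] + t·p1[i].
  v1: (1-0.096)·(4.18,1.71) + 0.096·(1.55,1.46) = (3.9275,1.6860)
  v2: (1-0.096)·(2.05,3.51) + 0.096·(0.15,3.32) = (1.8676,3.4918)
  v3: (1-0.096)·(-1.19,4.64) + 0.096·(-3.26,6.2) = (-1.3887,4.7898)
  v4: (1-0.096)·(-1.18,-3.21) + 0.096·(-3.05,-3.52) = (-1.3595,-3.2398)
Shoelace sum Σ(x_i·y_{i+1} − x_{i+1}·y_i):
  i=1: 3.9275·3.4918 − 1.8676·1.6860 = +10.5652 (running +10.5652)
  i=2: 1.8676·4.7898 − -1.3887·3.4918 = +13.7944 (running +24.3596)
  i=3: -1.3887·-3.2398 − -1.3595·4.7898 = +11.0109 (running +35.3705)
  i=4: -1.3595·1.6860 − 3.9275·-3.2398 = +10.4321 (running +45.8026)
Area = |Σ|/2 = |45.8026|/2 = 22.9013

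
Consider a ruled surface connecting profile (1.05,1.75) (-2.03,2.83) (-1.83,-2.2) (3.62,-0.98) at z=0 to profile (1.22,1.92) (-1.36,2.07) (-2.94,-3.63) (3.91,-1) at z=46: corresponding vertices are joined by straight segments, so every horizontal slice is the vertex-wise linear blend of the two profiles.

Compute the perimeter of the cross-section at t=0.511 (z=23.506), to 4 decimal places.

Perimeter at t=0.511: 18.6333

Cross-section at t=0.511: each vertex is (1-t)·p0[i] + t·p1[i].
  v1: (1-0.511)·(1.05,1.75) + 0.511·(1.22,1.92) = (1.1369,1.8369)
  v2: (1-0.511)·(-2.03,2.83) + 0.511·(-1.36,2.07) = (-1.6876,2.4416)
  v3: (1-0.511)·(-1.83,-2.2) + 0.511·(-2.94,-3.63) = (-2.3972,-2.9307)
  v4: (1-0.511)·(3.62,-0.98) + 0.511·(3.91,-1) = (3.7682,-0.9902)
Perimeter = Σ |v_{i+1} − v_i|:
  edge 1→2: √(-2.8245² + 0.6048²) = 2.8885 (running 2.8885)
  edge 2→3: √(-0.7096² + -5.3724²) = 5.4190 (running 8.3075)
  edge 3→4: √(6.1654² + 1.9405²) = 6.4636 (running 14.7711)
  edge 4→1: √(-2.6313² + 2.8271²) = 3.8622 (running 18.6333)
Perimeter = 18.6333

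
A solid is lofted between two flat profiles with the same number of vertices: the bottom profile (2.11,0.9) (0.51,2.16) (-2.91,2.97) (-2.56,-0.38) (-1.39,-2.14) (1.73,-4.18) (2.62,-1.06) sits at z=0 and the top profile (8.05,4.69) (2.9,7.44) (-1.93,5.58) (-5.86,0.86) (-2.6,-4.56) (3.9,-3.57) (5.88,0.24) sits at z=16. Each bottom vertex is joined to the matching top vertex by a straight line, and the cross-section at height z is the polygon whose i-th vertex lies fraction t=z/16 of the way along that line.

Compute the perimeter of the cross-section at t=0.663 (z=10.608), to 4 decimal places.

Cross-section at t=0.663: each vertex is (1-t)·p0[i] + t·p1[i].
  v1: (1-0.663)·(2.11,0.9) + 0.663·(8.05,4.69) = (6.0482,3.4128)
  v2: (1-0.663)·(0.51,2.16) + 0.663·(2.9,7.44) = (2.0946,5.6606)
  v3: (1-0.663)·(-2.91,2.97) + 0.663·(-1.93,5.58) = (-2.2603,4.7004)
  v4: (1-0.663)·(-2.56,-0.38) + 0.663·(-5.86,0.86) = (-4.7479,0.4421)
  v5: (1-0.663)·(-1.39,-2.14) + 0.663·(-2.6,-4.56) = (-2.1922,-3.7445)
  v6: (1-0.663)·(1.73,-4.18) + 0.663·(3.9,-3.57) = (3.1687,-3.7756)
  v7: (1-0.663)·(2.62,-1.06) + 0.663·(5.88,0.24) = (4.7814,-0.1981)
Perimeter = Σ |v_{i+1} − v_i|:
  edge 1→2: √(-3.9537² + 2.2479²) = 4.5480 (running 4.5480)
  edge 2→3: √(-4.3548² + -0.9602²) = 4.4594 (running 9.0074)
  edge 3→4: √(-2.4876² + -4.2583²) = 4.9317 (running 13.9391)
  edge 4→5: √(2.5557² + -4.1866²) = 4.9050 (running 18.8441)
  edge 5→6: √(5.3609² + -0.0311²) = 5.3610 (running 24.2051)
  edge 6→7: √(1.6127² + 3.5775²) = 3.9242 (running 28.1293)
  edge 7→1: √(1.2668² + 3.6109²) = 3.8267 (running 31.9559)
Perimeter = 31.9559

Perimeter at t=0.663: 31.9559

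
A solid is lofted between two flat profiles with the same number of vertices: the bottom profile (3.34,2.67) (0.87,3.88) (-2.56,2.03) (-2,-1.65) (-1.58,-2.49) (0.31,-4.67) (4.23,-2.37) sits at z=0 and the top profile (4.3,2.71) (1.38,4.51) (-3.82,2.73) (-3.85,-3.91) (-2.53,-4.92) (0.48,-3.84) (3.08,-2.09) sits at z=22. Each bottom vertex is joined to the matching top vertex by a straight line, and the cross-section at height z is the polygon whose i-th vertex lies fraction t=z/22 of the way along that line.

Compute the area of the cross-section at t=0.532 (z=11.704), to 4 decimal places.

Cross-section at t=0.532: each vertex is (1-t)·p0[i] + t·p1[i].
  v1: (1-0.532)·(3.34,2.67) + 0.532·(4.3,2.71) = (3.8507,2.6913)
  v2: (1-0.532)·(0.87,3.88) + 0.532·(1.38,4.51) = (1.1413,4.2152)
  v3: (1-0.532)·(-2.56,2.03) + 0.532·(-3.82,2.73) = (-3.2303,2.4024)
  v4: (1-0.532)·(-2,-1.65) + 0.532·(-3.85,-3.91) = (-2.9842,-2.8523)
  v5: (1-0.532)·(-1.58,-2.49) + 0.532·(-2.53,-4.92) = (-2.0854,-3.7828)
  v6: (1-0.532)·(0.31,-4.67) + 0.532·(0.48,-3.84) = (0.4004,-4.2284)
  v7: (1-0.532)·(4.23,-2.37) + 0.532·(3.08,-2.09) = (3.6182,-2.2210)
Shoelace sum Σ(x_i·y_{i+1} − x_{i+1}·y_i):
  i=1: 3.8507·4.2152 − 1.1413·2.6913 = +13.1598 (running +13.1598)
  i=2: 1.1413·2.4024 − -3.2303·4.2152 = +16.3582 (running +29.5180)
  i=3: -3.2303·-2.8523 − -2.9842·2.4024 = +16.3831 (running +45.9012)
  i=4: -2.9842·-3.7828 − -2.0854·-2.8523 = +5.3403 (running +51.2414)
  i=5: -2.0854·-4.2284 − 0.4004·-3.7828 = +10.3328 (running +61.5742)
  i=6: 0.4004·-2.2210 − 3.6182·-4.2284 = +14.4099 (running +75.9842)
  i=7: 3.6182·2.6913 − 3.8507·-2.2210 = +18.2902 (running +94.2743)
Area = |Σ|/2 = |94.2743|/2 = 47.1372

Area at t=0.532: 47.1372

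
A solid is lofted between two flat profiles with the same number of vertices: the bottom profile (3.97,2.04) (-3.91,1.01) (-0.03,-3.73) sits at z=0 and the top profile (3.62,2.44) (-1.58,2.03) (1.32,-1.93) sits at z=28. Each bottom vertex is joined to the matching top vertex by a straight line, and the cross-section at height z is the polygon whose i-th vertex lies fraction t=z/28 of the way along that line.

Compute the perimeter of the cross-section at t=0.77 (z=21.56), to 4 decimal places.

Perimeter at t=0.77: 16.4383

Cross-section at t=0.77: each vertex is (1-t)·p0[i] + t·p1[i].
  v1: (1-0.77)·(3.97,2.04) + 0.77·(3.62,2.44) = (3.7005,2.3480)
  v2: (1-0.77)·(-3.91,1.01) + 0.77·(-1.58,2.03) = (-2.1159,1.7954)
  v3: (1-0.77)·(-0.03,-3.73) + 0.77·(1.32,-1.93) = (1.0095,-2.3440)
Perimeter = Σ |v_{i+1} − v_i|:
  edge 1→2: √(-5.8164² + -0.5526²) = 5.8426 (running 5.8426)
  edge 2→3: √(3.1254² + -4.1394²) = 5.1868 (running 11.0294)
  edge 3→1: √(2.6910² + 4.6920²) = 5.4089 (running 16.4383)
Perimeter = 16.4383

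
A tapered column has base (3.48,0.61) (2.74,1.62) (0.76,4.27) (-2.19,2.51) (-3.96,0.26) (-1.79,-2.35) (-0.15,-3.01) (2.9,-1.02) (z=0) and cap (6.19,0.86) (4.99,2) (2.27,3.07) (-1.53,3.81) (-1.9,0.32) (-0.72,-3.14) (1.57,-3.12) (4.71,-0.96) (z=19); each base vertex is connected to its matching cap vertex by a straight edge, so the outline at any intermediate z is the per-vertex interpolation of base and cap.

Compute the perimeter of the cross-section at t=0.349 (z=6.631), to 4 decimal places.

Perimeter at t=0.349: 21.7585

Cross-section at t=0.349: each vertex is (1-t)·p0[i] + t·p1[i].
  v1: (1-0.349)·(3.48,0.61) + 0.349·(6.19,0.86) = (4.4258,0.6972)
  v2: (1-0.349)·(2.74,1.62) + 0.349·(4.99,2) = (3.5252,1.7526)
  v3: (1-0.349)·(0.76,4.27) + 0.349·(2.27,3.07) = (1.2870,3.8512)
  v4: (1-0.349)·(-2.19,2.51) + 0.349·(-1.53,3.81) = (-1.9597,2.9637)
  v5: (1-0.349)·(-3.96,0.26) + 0.349·(-1.9,0.32) = (-3.2411,0.2809)
  v6: (1-0.349)·(-1.79,-2.35) + 0.349·(-0.72,-3.14) = (-1.4166,-2.6257)
  v7: (1-0.349)·(-0.15,-3.01) + 0.349·(1.57,-3.12) = (0.4503,-3.0484)
  v8: (1-0.349)·(2.9,-1.02) + 0.349·(4.71,-0.96) = (3.5317,-0.9991)
Perimeter = Σ |v_{i+1} − v_i|:
  edge 1→2: √(-0.9005² + 1.0554²) = 1.3874 (running 1.3874)
  edge 2→3: √(-2.2383² + 2.0986²) = 3.0682 (running 4.4556)
  edge 3→4: √(-3.2466² + -0.8875²) = 3.3658 (running 7.8213)
  edge 4→5: √(-1.2814² + -2.6828²) = 2.9731 (running 10.7944)
  edge 5→6: √(1.8245² + -2.9067²) = 3.4318 (running 14.2262)
  edge 6→7: √(1.8669² + -0.4227²) = 1.9141 (running 16.1403)
  edge 7→8: √(3.0814² + 2.0493²) = 3.7007 (running 19.8410)
  edge 8→1: √(0.8941² + 1.6963²) = 1.9175 (running 21.7585)
Perimeter = 21.7585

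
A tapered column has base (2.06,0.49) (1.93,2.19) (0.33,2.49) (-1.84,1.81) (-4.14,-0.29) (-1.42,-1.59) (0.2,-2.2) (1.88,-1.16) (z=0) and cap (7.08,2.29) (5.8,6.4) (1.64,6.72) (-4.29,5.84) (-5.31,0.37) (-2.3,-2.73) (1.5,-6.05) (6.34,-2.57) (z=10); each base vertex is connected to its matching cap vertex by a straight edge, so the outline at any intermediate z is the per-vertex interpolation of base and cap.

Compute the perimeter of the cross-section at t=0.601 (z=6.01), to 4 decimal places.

Perimeter at t=0.601: 30.7311

Cross-section at t=0.601: each vertex is (1-t)·p0[i] + t·p1[i].
  v1: (1-0.601)·(2.06,0.49) + 0.601·(7.08,2.29) = (5.0770,1.5718)
  v2: (1-0.601)·(1.93,2.19) + 0.601·(5.8,6.4) = (4.2559,4.7202)
  v3: (1-0.601)·(0.33,2.49) + 0.601·(1.64,6.72) = (1.1173,5.0322)
  v4: (1-0.601)·(-1.84,1.81) + 0.601·(-4.29,5.84) = (-3.3125,4.2320)
  v5: (1-0.601)·(-4.14,-0.29) + 0.601·(-5.31,0.37) = (-4.8432,0.1067)
  v6: (1-0.601)·(-1.42,-1.59) + 0.601·(-2.3,-2.73) = (-1.9489,-2.2751)
  v7: (1-0.601)·(0.2,-2.2) + 0.601·(1.5,-6.05) = (0.9813,-4.5138)
  v8: (1-0.601)·(1.88,-1.16) + 0.601·(6.34,-2.57) = (4.5605,-2.0074)
Perimeter = Σ |v_{i+1} − v_i|:
  edge 1→2: √(-0.8211² + 3.1484²) = 3.2537 (running 3.2537)
  edge 2→3: √(-3.1386² + 0.3120²) = 3.1540 (running 6.4078)
  edge 3→4: √(-4.4298² + -0.8002²) = 4.5015 (running 10.9092)
  edge 4→5: √(-1.5307² + -4.1254²) = 4.4002 (running 15.3094)
  edge 5→6: √(2.8943² + -2.3818²) = 3.7483 (running 19.0577)
  edge 6→7: √(2.9302² + -2.2387²) = 3.6875 (running 22.7453)
  edge 7→8: √(3.5792² + 2.5064²) = 4.3695 (running 27.1148)
  edge 8→1: √(0.5166² + 3.5792²) = 3.6163 (running 30.7311)
Perimeter = 30.7311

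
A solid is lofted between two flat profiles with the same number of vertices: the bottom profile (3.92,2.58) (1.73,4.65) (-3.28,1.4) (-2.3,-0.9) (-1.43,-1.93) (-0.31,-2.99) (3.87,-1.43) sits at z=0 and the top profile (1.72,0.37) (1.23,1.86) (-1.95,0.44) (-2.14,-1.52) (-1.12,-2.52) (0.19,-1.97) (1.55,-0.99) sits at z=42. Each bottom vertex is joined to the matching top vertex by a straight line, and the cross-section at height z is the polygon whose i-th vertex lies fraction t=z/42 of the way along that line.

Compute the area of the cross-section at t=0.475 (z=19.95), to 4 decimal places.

Area at t=0.475: 21.9791

Cross-section at t=0.475: each vertex is (1-t)·p0[i] + t·p1[i].
  v1: (1-0.475)·(3.92,2.58) + 0.475·(1.72,0.37) = (2.8750,1.5303)
  v2: (1-0.475)·(1.73,4.65) + 0.475·(1.23,1.86) = (1.4925,3.3247)
  v3: (1-0.475)·(-3.28,1.4) + 0.475·(-1.95,0.44) = (-2.6482,0.9440)
  v4: (1-0.475)·(-2.3,-0.9) + 0.475·(-2.14,-1.52) = (-2.2240,-1.1945)
  v5: (1-0.475)·(-1.43,-1.93) + 0.475·(-1.12,-2.52) = (-1.2828,-2.2102)
  v6: (1-0.475)·(-0.31,-2.99) + 0.475·(0.19,-1.97) = (-0.0725,-2.5055)
  v7: (1-0.475)·(3.87,-1.43) + 0.475·(1.55,-0.99) = (2.7680,-1.2210)
Shoelace sum Σ(x_i·y_{i+1} − x_{i+1}·y_i):
  i=1: 2.8750·3.3247 − 1.4925·1.5303 = +7.2748 (running +7.2748)
  i=2: 1.4925·0.9440 − -2.6482·3.3247 = +10.2137 (running +17.4884)
  i=3: -2.6482·-1.1945 − -2.2240·0.9440 = +5.2628 (running +22.7512)
  i=4: -2.2240·-2.2102 − -1.2828·-1.1945 = +3.3834 (running +26.1346)
  i=5: -1.2828·-2.5055 − -0.0725·-2.2102 = +3.0537 (running +29.1883)
  i=6: -0.0725·-1.2210 − 2.7680·-2.5055 = +7.0237 (running +36.2120)
  i=7: 2.7680·1.5303 − 2.8750·-1.2210 = +7.7461 (running +43.9581)
Area = |Σ|/2 = |43.9581|/2 = 21.9791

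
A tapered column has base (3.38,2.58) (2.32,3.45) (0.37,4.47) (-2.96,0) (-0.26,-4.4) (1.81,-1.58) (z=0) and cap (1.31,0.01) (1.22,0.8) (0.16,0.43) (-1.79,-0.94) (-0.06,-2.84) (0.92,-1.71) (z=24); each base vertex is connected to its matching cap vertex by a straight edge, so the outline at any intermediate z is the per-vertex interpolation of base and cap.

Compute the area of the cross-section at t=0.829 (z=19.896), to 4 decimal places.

Cross-section at t=0.829: each vertex is (1-t)·p0[i] + t·p1[i].
  v1: (1-0.829)·(3.38,2.58) + 0.829·(1.31,0.01) = (1.6640,0.4495)
  v2: (1-0.829)·(2.32,3.45) + 0.829·(1.22,0.8) = (1.4081,1.2532)
  v3: (1-0.829)·(0.37,4.47) + 0.829·(0.16,0.43) = (0.1959,1.1208)
  v4: (1-0.829)·(-2.96,0) + 0.829·(-1.79,-0.94) = (-1.9901,-0.7793)
  v5: (1-0.829)·(-0.26,-4.4) + 0.829·(-0.06,-2.84) = (-0.0942,-3.1068)
  v6: (1-0.829)·(1.81,-1.58) + 0.829·(0.92,-1.71) = (1.0722,-1.6878)
Shoelace sum Σ(x_i·y_{i+1} − x_{i+1}·y_i):
  i=1: 1.6640·1.2532 − 1.4081·0.4495 = +1.4523 (running +1.4523)
  i=2: 1.4081·1.1208 − 0.1959·1.2532 = +1.3328 (running +2.7851)
  i=3: 0.1959·-0.7793 − -1.9901·1.1208 = +2.0779 (running +4.8629)
  i=4: -1.9901·-3.1068 − -0.0942·-0.7793 = +6.1093 (running +10.9722)
  i=5: -0.0942·-1.6878 − 1.0722·-3.1068 = +3.4900 (running +14.4622)
  i=6: 1.0722·0.4495 − 1.6640·-1.6878 = +3.2903 (running +17.7525)
Area = |Σ|/2 = |17.7525|/2 = 8.8763

Area at t=0.829: 8.8763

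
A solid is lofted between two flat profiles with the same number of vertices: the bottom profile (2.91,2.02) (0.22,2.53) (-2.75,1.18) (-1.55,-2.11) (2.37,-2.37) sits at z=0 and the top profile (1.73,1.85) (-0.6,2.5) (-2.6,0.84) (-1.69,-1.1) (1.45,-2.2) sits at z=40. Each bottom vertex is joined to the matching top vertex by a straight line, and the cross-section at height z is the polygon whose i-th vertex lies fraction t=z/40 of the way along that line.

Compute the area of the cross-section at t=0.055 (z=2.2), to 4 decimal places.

Cross-section at t=0.055: each vertex is (1-t)·p0[i] + t·p1[i].
  v1: (1-0.055)·(2.91,2.02) + 0.055·(1.73,1.85) = (2.8451,2.0107)
  v2: (1-0.055)·(0.22,2.53) + 0.055·(-0.6,2.5) = (0.1749,2.5283)
  v3: (1-0.055)·(-2.75,1.18) + 0.055·(-2.6,0.84) = (-2.7417,1.1613)
  v4: (1-0.055)·(-1.55,-2.11) + 0.055·(-1.69,-1.1) = (-1.5577,-2.0545)
  v5: (1-0.055)·(2.37,-2.37) + 0.055·(1.45,-2.2) = (2.3194,-2.3607)
Shoelace sum Σ(x_i·y_{i+1} − x_{i+1}·y_i):
  i=1: 2.8451·2.5283 − 0.1749·2.0107 = +6.8417 (running +6.8417)
  i=2: 0.1749·1.1613 − -2.7417·2.5283 = +7.1352 (running +13.9770)
  i=3: -2.7417·-2.0545 − -1.5577·1.1613 = +7.4417 (running +21.4187)
  i=4: -1.5577·-2.3607 − 2.3194·-2.0545 = +8.4423 (running +29.8610)
  i=5: 2.3194·2.0107 − 2.8451·-2.3607 = +11.3798 (running +41.2408)
Area = |Σ|/2 = |41.2408|/2 = 20.6204

Area at t=0.055: 20.6204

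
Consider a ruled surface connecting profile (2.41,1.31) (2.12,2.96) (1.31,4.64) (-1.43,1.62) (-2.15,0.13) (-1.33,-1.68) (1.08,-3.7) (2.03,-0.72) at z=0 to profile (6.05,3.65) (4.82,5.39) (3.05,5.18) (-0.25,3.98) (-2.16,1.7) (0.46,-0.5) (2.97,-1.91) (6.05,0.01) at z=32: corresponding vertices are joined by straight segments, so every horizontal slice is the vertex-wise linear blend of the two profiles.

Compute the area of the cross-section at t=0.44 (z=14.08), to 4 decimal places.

Cross-section at t=0.44: each vertex is (1-t)·p0[i] + t·p1[i].
  v1: (1-0.44)·(2.41,1.31) + 0.44·(6.05,3.65) = (4.0116,2.3396)
  v2: (1-0.44)·(2.12,2.96) + 0.44·(4.82,5.39) = (3.3080,4.0292)
  v3: (1-0.44)·(1.31,4.64) + 0.44·(3.05,5.18) = (2.0756,4.8776)
  v4: (1-0.44)·(-1.43,1.62) + 0.44·(-0.25,3.98) = (-0.9108,2.6584)
  v5: (1-0.44)·(-2.15,0.13) + 0.44·(-2.16,1.7) = (-2.1544,0.8208)
  v6: (1-0.44)·(-1.33,-1.68) + 0.44·(0.46,-0.5) = (-0.5424,-1.1608)
  v7: (1-0.44)·(1.08,-3.7) + 0.44·(2.97,-1.91) = (1.9116,-2.9124)
  v8: (1-0.44)·(2.03,-0.72) + 0.44·(6.05,0.01) = (3.7988,-0.3988)
Shoelace sum Σ(x_i·y_{i+1} − x_{i+1}·y_i):
  i=1: 4.0116·4.0292 − 3.3080·2.3396 = +8.4241 (running +8.4241)
  i=2: 3.3080·4.8776 − 2.0756·4.0292 = +7.7721 (running +16.1962)
  i=3: 2.0756·2.6584 − -0.9108·4.8776 = +9.9603 (running +26.1565)
  i=4: -0.9108·0.8208 − -2.1544·2.6584 = +4.9797 (running +31.1362)
  i=5: -2.1544·-1.1608 − -0.5424·0.8208 = +2.9460 (running +34.0822)
  i=6: -0.5424·-2.9124 − 1.9116·-1.1608 = +3.7987 (running +37.8809)
  i=7: 1.9116·-0.3988 − 3.7988·-2.9124 = +10.3013 (running +48.1822)
  i=8: 3.7988·2.3396 − 4.0116·-0.3988 = +10.4875 (running +58.6697)
Area = |Σ|/2 = |58.6697|/2 = 29.3348

Area at t=0.44: 29.3348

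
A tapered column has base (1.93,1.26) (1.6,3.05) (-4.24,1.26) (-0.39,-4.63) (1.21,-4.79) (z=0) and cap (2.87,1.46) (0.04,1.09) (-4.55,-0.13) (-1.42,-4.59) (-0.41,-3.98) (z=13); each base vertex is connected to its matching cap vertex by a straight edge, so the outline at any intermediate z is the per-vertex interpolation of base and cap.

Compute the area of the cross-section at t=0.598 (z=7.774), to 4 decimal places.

Area at t=0.598: 24.8382

Cross-section at t=0.598: each vertex is (1-t)·p0[i] + t·p1[i].
  v1: (1-0.598)·(1.93,1.26) + 0.598·(2.87,1.46) = (2.4921,1.3796)
  v2: (1-0.598)·(1.6,3.05) + 0.598·(0.04,1.09) = (0.6671,1.8779)
  v3: (1-0.598)·(-4.24,1.26) + 0.598·(-4.55,-0.13) = (-4.4254,0.4288)
  v4: (1-0.598)·(-0.39,-4.63) + 0.598·(-1.42,-4.59) = (-1.0059,-4.6061)
  v5: (1-0.598)·(1.21,-4.79) + 0.598·(-0.41,-3.98) = (0.2412,-4.3056)
Shoelace sum Σ(x_i·y_{i+1} − x_{i+1}·y_i):
  i=1: 2.4921·1.8779 − 0.6671·1.3796 = +3.7596 (running +3.7596)
  i=2: 0.6671·0.4288 − -4.4254·1.8779 = +8.5966 (running +12.3562)
  i=3: -4.4254·-4.6061 − -1.0059·0.4288 = +20.8150 (running +33.1712)
  i=4: -1.0059·-4.3056 − 0.2412·-4.6061 = +5.4424 (running +38.6135)
  i=5: 0.2412·1.3796 − 2.4921·-4.3056 = +11.0629 (running +49.6765)
Area = |Σ|/2 = |49.6765|/2 = 24.8382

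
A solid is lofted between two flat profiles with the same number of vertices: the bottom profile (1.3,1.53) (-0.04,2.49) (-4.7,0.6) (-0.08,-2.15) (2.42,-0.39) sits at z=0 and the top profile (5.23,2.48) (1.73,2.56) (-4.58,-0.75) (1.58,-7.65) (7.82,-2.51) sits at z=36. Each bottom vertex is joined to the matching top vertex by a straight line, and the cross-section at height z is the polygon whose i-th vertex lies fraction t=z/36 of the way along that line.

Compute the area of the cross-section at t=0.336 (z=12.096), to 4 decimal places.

Cross-section at t=0.336: each vertex is (1-t)·p0[i] + t·p1[i].
  v1: (1-0.336)·(1.3,1.53) + 0.336·(5.23,2.48) = (2.6205,1.8492)
  v2: (1-0.336)·(-0.04,2.49) + 0.336·(1.73,2.56) = (0.5547,2.5135)
  v3: (1-0.336)·(-4.7,0.6) + 0.336·(-4.58,-0.75) = (-4.6597,0.1464)
  v4: (1-0.336)·(-0.08,-2.15) + 0.336·(1.58,-7.65) = (0.4778,-3.9980)
  v5: (1-0.336)·(2.42,-0.39) + 0.336·(7.82,-2.51) = (4.2344,-1.1023)
Shoelace sum Σ(x_i·y_{i+1} − x_{i+1}·y_i):
  i=1: 2.6205·2.5135 − 0.5547·1.8492 = +5.5608 (running +5.5608)
  i=2: 0.5547·0.1464 − -4.6597·2.5135 = +11.7934 (running +17.3543)
  i=3: -4.6597·-3.9980 − 0.4778·0.1464 = +18.5595 (running +35.9137)
  i=4: 0.4778·-1.1023 − 4.2344·-3.9980 = +16.4025 (running +52.3162)
  i=5: 4.2344·1.8492 − 2.6205·-1.1023 = +10.7189 (running +63.0351)
Area = |Σ|/2 = |63.0351|/2 = 31.5175

Area at t=0.336: 31.5175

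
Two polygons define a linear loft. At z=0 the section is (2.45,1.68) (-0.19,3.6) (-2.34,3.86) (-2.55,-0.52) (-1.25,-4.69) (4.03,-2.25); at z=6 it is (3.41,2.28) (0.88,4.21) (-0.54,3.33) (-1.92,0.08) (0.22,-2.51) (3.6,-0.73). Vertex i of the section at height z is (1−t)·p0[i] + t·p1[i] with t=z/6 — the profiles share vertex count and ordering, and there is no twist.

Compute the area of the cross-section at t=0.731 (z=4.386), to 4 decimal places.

Cross-section at t=0.731: each vertex is (1-t)·p0[i] + t·p1[i].
  v1: (1-0.731)·(2.45,1.68) + 0.731·(3.41,2.28) = (3.1518,2.1186)
  v2: (1-0.731)·(-0.19,3.6) + 0.731·(0.88,4.21) = (0.5922,4.0459)
  v3: (1-0.731)·(-2.34,3.86) + 0.731·(-0.54,3.33) = (-1.0242,3.4726)
  v4: (1-0.731)·(-2.55,-0.52) + 0.731·(-1.92,0.08) = (-2.0895,-0.0814)
  v5: (1-0.731)·(-1.25,-4.69) + 0.731·(0.22,-2.51) = (-0.1754,-3.0964)
  v6: (1-0.731)·(4.03,-2.25) + 0.731·(3.6,-0.73) = (3.7157,-1.1389)
Shoelace sum Σ(x_i·y_{i+1} − x_{i+1}·y_i):
  i=1: 3.1518·4.0459 − 0.5922·2.1186 = +11.4972 (running +11.4972)
  i=2: 0.5922·3.4726 − -1.0242·4.0459 = +6.2002 (running +17.6973)
  i=3: -1.0242·-0.0814 − -2.0895·3.4726 = +7.3392 (running +25.0365)
  i=4: -2.0895·-3.0964 − -0.1754·-0.0814 = +6.4556 (running +31.4921)
  i=5: -0.1754·-1.1389 − 3.7157·-3.0964 = +11.7051 (running +43.1972)
  i=6: 3.7157·2.1186 − 3.1518·-1.1389 = +11.4615 (running +54.6587)
Area = |Σ|/2 = |54.6587|/2 = 27.3293

Area at t=0.731: 27.3293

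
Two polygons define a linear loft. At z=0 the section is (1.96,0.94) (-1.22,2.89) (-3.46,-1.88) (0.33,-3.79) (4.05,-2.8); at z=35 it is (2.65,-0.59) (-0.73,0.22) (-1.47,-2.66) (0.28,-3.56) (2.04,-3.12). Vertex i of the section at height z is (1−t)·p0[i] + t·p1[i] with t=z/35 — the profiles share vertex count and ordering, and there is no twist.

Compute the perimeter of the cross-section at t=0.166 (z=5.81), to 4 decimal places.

Perimeter at t=0.166: 19.8240

Cross-section at t=0.166: each vertex is (1-t)·p0[i] + t·p1[i].
  v1: (1-0.166)·(1.96,0.94) + 0.166·(2.65,-0.59) = (2.0745,0.6860)
  v2: (1-0.166)·(-1.22,2.89) + 0.166·(-0.73,0.22) = (-1.1387,2.4468)
  v3: (1-0.166)·(-3.46,-1.88) + 0.166·(-1.47,-2.66) = (-3.1297,-2.0095)
  v4: (1-0.166)·(0.33,-3.79) + 0.166·(0.28,-3.56) = (0.3217,-3.7518)
  v5: (1-0.166)·(4.05,-2.8) + 0.166·(2.04,-3.12) = (3.7163,-2.8531)
Perimeter = Σ |v_{i+1} − v_i|:
  edge 1→2: √(-3.2132² + 1.7608²) = 3.6640 (running 3.6640)
  edge 2→3: √(-1.9910² + -4.4563²) = 4.8808 (running 8.5448)
  edge 3→4: √(3.4514² + -1.7423²) = 3.8662 (running 12.4110)
  edge 4→5: √(3.3946² + 0.8987²) = 3.5116 (running 15.9226)
  edge 5→1: √(-1.6418² + 3.5391²) = 3.9014 (running 19.8240)
Perimeter = 19.8240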